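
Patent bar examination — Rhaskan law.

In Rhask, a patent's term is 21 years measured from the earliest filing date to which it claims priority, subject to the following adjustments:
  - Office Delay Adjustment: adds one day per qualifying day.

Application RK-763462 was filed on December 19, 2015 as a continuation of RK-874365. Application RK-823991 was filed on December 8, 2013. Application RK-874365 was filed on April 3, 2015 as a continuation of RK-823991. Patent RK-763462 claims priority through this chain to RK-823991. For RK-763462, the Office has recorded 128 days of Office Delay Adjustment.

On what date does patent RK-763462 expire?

Earliest priority filing: 8 December 2013.
Base term: 8 December 2013 + 21 years → 8 December 2034.
Office Delay Adjustment: +128 days → 15 April 2035.

April 15, 2035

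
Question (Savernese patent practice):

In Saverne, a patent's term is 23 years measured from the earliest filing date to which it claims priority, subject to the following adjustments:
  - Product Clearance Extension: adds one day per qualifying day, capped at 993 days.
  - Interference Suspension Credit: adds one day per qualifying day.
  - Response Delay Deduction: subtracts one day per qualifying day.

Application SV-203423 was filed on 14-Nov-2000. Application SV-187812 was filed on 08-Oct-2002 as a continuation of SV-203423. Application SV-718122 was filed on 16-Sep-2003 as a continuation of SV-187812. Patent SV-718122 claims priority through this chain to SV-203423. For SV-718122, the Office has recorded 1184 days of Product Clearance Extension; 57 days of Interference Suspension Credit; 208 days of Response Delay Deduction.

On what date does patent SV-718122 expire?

Earliest priority filing: 14 November 2000.
Base term: 14 November 2000 + 23 years → 14 November 2023.
Product Clearance Extension: 1184 days claimed exceeds the 993-day cap, so +993 days → 3 August 2026.
Interference Suspension Credit: +57 days → 29 September 2026.
Response Delay Deduction: −208 days → 5 March 2026.

2026-03-05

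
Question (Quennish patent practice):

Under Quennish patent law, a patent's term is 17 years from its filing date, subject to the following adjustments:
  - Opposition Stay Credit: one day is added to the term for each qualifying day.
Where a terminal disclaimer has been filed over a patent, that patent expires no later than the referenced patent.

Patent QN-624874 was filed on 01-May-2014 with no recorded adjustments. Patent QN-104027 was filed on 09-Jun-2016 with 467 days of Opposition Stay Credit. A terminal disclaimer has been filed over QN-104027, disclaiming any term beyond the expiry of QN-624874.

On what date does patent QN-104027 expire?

Natural term of QN-104027:
  Base: filing + 17 years → 9 June 2033.
  Opposition Stay Credit: +467 days → 19 September 2034.
Expiry of referenced patent QN-624874:
  Base: filing + 17 years → 1 May 2031.
Terminal disclaimer: QN-104027 expires on the earlier of 19 September 2034 and 1 May 2031.

May 1, 2031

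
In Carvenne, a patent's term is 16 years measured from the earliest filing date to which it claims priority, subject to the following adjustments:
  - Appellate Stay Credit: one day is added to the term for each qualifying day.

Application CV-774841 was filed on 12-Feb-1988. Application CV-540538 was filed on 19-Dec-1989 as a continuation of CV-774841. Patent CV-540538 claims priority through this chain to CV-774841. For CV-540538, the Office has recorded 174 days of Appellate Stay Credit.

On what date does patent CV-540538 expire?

2004-08-04

Earliest priority filing: 12 February 1988.
Base term: 12 February 1988 + 16 years → 12 February 2004.
Appellate Stay Credit: +174 days → 4 August 2004.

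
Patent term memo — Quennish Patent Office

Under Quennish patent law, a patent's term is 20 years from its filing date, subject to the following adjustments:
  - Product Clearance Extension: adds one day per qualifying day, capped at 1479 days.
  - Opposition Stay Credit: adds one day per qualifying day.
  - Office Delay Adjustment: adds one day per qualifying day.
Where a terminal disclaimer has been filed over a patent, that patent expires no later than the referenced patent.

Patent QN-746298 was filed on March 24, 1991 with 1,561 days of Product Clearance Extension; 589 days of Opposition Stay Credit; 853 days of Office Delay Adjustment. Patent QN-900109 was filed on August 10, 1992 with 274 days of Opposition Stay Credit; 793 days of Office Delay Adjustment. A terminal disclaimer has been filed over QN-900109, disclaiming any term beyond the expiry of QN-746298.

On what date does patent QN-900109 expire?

Natural term of QN-900109:
  Base: filing + 20 years → 10 August 2012.
  Opposition Stay Credit: +274 days → 11 May 2013.
  Office Delay Adjustment: +793 days → 13 July 2015.
Expiry of referenced patent QN-746298:
  Base: filing + 20 years → 24 March 2011.
  Product Clearance Extension: 1561 days claimed exceeds the 1479-day cap, so +1479 days → 11 April 2015.
  Opposition Stay Credit: +589 days → 20 November 2016.
  Office Delay Adjustment: +853 days → 23 March 2019.
Terminal disclaimer: QN-900109 expires on the earlier of 13 July 2015 and 23 March 2019.

2015-07-13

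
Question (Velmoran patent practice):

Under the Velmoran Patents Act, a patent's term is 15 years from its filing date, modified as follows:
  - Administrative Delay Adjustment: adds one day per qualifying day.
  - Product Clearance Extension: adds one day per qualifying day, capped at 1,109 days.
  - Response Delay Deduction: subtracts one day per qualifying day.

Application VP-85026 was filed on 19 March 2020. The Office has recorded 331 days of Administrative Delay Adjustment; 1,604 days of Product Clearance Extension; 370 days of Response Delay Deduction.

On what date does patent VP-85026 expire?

Base term: filing date + 15 years → 19 March 2035.
Administrative Delay Adjustment: +331 days → 13 February 2036.
Product Clearance Extension: 1604 days claimed exceeds the 1109-day cap, so +1109 days → 26 February 2039.
Response Delay Deduction: −370 days → 21 February 2038.

February 21, 2038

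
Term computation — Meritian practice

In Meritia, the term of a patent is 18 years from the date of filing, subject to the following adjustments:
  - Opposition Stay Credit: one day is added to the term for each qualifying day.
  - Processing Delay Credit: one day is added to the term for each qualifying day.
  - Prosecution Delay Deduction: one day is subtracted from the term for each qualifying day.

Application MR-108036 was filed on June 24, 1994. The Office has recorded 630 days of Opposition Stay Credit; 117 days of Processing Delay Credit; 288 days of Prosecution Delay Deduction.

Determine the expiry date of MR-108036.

Base term: filing date + 18 years → 24 June 2012.
Opposition Stay Credit: +630 days → 16 March 2014.
Processing Delay Credit: +117 days → 11 July 2014.
Prosecution Delay Deduction: −288 days → 26 September 2013.

2013-09-26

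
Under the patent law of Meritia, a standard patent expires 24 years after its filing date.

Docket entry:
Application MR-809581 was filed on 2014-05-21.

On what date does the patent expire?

2038-05-21

Filing date + 24 years → 21 May 2038.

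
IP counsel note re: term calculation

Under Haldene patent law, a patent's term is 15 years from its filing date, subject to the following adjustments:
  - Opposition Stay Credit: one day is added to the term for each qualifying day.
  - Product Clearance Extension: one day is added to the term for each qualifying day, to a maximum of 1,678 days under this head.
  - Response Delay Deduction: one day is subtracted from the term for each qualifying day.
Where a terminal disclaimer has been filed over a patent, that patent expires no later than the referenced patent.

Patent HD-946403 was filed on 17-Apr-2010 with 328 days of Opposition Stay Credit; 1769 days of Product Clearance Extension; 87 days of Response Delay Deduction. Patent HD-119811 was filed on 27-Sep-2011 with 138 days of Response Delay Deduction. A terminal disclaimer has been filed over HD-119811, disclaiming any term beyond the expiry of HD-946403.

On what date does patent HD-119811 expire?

Natural term of HD-119811:
  Base: filing + 15 years → 27 September 2026.
  Response Delay Deduction: −138 days → 12 May 2026.
Expiry of referenced patent HD-946403:
  Base: filing + 15 years → 17 April 2025.
  Opposition Stay Credit: +328 days → 11 March 2026.
  Product Clearance Extension: 1769 days claimed exceeds the 1678-day cap, so +1678 days → 14 October 2030.
  Response Delay Deduction: −87 days → 19 July 2030.
Terminal disclaimer: HD-119811 expires on the earlier of 12 May 2026 and 19 July 2030.

2026-05-12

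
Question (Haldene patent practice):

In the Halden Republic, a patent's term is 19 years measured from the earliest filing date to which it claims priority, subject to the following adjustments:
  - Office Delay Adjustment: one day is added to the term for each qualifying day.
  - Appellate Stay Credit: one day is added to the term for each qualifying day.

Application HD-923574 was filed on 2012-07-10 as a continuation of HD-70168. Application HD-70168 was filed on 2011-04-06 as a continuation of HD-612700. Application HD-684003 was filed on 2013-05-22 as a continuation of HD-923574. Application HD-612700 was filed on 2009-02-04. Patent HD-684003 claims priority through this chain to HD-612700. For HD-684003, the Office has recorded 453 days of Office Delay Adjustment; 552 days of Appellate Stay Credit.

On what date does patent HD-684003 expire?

2030-11-05

Earliest priority filing: 4 February 2009.
Base term: 4 February 2009 + 19 years → 4 February 2028.
Office Delay Adjustment: +453 days → 2 May 2029.
Appellate Stay Credit: +552 days → 5 November 2030.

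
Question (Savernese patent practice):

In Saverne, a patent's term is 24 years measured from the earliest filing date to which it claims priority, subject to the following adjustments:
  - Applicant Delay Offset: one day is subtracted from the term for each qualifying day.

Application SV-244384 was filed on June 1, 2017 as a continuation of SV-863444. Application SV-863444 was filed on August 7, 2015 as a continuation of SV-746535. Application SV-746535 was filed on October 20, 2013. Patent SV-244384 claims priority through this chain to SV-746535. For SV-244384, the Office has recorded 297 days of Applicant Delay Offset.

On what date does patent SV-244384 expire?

December 27, 2036

Earliest priority filing: 20 October 2013.
Base term: 20 October 2013 + 24 years → 20 October 2037.
Applicant Delay Offset: −297 days → 27 December 2036.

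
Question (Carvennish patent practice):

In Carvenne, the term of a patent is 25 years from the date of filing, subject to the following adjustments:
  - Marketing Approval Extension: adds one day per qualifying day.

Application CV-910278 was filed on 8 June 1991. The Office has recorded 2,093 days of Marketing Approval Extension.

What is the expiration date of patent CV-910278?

Base term: filing date + 25 years → 8 June 2016.
Marketing Approval Extension: +2093 days → 2 March 2022.

March 2, 2022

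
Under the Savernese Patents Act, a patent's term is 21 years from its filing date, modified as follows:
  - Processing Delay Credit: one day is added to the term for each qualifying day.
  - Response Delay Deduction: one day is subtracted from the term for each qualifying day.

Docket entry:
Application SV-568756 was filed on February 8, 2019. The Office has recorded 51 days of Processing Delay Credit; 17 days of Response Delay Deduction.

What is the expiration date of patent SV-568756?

Base term: filing date + 21 years → 8 February 2040.
Processing Delay Credit: +51 days → 30 March 2040.
Response Delay Deduction: −17 days → 13 March 2040.

2040-03-13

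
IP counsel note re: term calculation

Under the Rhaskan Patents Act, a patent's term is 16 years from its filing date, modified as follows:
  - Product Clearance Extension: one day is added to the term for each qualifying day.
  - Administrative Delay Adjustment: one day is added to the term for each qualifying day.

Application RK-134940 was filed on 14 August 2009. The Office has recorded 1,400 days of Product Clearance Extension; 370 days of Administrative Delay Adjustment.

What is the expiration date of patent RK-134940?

Base term: filing date + 16 years → 14 August 2025.
Product Clearance Extension: +1400 days → 14 June 2029.
Administrative Delay Adjustment: +370 days → 19 June 2030.

2030-06-19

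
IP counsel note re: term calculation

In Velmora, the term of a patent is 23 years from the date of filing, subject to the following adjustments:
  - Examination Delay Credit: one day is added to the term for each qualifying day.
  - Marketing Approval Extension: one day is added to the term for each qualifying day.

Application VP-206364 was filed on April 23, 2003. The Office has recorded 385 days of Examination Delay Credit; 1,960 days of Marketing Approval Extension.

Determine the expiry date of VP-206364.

Base term: filing date + 23 years → 23 April 2026.
Examination Delay Credit: +385 days → 13 May 2027.
Marketing Approval Extension: +1960 days → 23 September 2032.

September 23, 2032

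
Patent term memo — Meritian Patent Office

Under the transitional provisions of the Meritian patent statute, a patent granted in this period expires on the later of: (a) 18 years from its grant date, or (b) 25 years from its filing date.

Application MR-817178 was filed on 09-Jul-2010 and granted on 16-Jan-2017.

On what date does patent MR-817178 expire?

2035-07-09

(a) grant + 18 years → 16 January 2035.
(b) filing + 25 years → 9 July 2035.
Later of the two: 9 July 2035.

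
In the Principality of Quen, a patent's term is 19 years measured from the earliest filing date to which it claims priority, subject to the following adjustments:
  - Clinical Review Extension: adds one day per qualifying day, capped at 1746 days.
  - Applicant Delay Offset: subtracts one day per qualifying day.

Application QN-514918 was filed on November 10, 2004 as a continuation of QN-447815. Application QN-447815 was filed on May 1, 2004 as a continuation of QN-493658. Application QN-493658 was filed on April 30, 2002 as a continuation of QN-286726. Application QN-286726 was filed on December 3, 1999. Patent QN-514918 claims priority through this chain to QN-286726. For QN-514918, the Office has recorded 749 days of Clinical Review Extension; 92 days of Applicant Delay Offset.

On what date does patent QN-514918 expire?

Earliest priority filing: 3 December 1999.
Base term: 3 December 1999 + 19 years → 3 December 2018.
Clinical Review Extension: 749 days (within the 1746-day cap) → +749 days → 21 December 2020.
Applicant Delay Offset: −92 days → 20 September 2020.

September 20, 2020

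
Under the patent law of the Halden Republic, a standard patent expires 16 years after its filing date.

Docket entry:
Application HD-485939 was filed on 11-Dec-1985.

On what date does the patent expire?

Filing date + 16 years → 11 December 2001.

2001-12-11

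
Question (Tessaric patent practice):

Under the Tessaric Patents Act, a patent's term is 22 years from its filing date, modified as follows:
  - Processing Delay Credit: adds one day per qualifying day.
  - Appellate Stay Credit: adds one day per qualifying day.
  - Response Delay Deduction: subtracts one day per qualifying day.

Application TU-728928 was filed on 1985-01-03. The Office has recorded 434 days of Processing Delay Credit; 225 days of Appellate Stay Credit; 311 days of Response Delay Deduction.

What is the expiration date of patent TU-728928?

2007-12-17

Base term: filing date + 22 years → 3 January 2007.
Processing Delay Credit: +434 days → 12 March 2008.
Appellate Stay Credit: +225 days → 23 October 2008.
Response Delay Deduction: −311 days → 17 December 2007.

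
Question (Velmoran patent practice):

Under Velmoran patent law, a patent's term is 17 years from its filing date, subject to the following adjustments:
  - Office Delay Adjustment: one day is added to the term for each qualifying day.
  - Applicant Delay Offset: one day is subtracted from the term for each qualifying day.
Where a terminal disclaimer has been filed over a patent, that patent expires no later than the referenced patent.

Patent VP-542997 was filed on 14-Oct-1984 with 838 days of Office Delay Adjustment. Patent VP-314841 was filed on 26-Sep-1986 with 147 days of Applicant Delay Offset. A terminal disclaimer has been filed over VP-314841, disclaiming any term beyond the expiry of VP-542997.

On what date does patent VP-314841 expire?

2003-05-02

Natural term of VP-314841:
  Base: filing + 17 years → 26 September 2003.
  Applicant Delay Offset: −147 days → 2 May 2003.
Expiry of referenced patent VP-542997:
  Base: filing + 17 years → 14 October 2001.
  Office Delay Adjustment: +838 days → 30 January 2004.
Terminal disclaimer: VP-314841 expires on the earlier of 2 May 2003 and 30 January 2004.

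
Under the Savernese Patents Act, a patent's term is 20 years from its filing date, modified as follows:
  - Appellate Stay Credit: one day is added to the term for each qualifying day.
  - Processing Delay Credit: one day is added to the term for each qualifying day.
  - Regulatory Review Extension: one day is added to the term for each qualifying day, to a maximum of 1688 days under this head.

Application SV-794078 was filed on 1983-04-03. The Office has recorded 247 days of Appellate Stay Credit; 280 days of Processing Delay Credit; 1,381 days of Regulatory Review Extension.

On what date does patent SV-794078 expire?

Base term: filing date + 20 years → 3 April 2003.
Appellate Stay Credit: +247 days → 6 December 2003.
Processing Delay Credit: +280 days → 11 September 2004.
Regulatory Review Extension: 1381 days (within the 1688-day cap) → +1381 days → 23 June 2008.

June 23, 2008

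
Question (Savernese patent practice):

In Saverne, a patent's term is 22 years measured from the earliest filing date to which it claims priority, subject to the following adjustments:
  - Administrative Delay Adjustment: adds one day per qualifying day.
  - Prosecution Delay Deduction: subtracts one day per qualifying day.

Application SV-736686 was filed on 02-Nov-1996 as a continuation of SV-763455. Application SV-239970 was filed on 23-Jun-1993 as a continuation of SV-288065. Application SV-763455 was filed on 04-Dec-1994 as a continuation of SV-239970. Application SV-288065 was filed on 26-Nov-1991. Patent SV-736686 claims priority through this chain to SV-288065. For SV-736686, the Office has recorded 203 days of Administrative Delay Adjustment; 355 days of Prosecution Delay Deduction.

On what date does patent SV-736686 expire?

Earliest priority filing: 26 November 1991.
Base term: 26 November 1991 + 22 years → 26 November 2013.
Administrative Delay Adjustment: +203 days → 17 June 2014.
Prosecution Delay Deduction: −355 days → 27 June 2013.

2013-06-27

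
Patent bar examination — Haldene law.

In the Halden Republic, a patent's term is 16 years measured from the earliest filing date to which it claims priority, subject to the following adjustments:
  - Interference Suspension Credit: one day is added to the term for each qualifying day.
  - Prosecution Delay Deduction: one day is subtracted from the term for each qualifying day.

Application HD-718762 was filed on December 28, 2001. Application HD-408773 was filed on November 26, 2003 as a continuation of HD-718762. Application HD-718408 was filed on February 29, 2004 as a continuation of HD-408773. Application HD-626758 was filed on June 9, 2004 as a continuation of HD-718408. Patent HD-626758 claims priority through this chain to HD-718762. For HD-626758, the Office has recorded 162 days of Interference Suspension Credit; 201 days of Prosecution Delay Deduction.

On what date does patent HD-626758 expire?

Earliest priority filing: 28 December 2001.
Base term: 28 December 2001 + 16 years → 28 December 2017.
Interference Suspension Credit: +162 days → 8 June 2018.
Prosecution Delay Deduction: −201 days → 19 November 2017.

November 19, 2017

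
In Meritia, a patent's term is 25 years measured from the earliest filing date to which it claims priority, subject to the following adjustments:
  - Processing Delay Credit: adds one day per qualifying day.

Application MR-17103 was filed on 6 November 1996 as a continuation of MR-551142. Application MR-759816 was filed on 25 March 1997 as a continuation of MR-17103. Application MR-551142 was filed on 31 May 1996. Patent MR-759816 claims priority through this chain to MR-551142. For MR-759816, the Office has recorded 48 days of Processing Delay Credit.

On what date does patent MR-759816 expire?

Earliest priority filing: 31 May 1996.
Base term: 31 May 1996 + 25 years → 31 May 2021.
Processing Delay Credit: +48 days → 18 July 2021.

July 18, 2021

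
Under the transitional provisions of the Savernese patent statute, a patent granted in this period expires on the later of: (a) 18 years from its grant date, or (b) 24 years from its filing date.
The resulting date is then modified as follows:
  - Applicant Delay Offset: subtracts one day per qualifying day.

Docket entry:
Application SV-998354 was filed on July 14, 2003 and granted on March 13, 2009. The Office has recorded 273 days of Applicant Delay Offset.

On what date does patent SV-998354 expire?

2026-10-14

(a) grant + 18 years → 13 March 2027.
(b) filing + 24 years → 14 July 2027.
Later of the two: 14 July 2027.
Applicant Delay Offset: −273 days → 14 October 2026.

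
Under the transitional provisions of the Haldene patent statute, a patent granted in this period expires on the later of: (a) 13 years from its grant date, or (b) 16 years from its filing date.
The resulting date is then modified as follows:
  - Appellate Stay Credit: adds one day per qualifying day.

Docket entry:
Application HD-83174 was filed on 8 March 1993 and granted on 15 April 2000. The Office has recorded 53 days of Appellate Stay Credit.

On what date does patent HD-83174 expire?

June 7, 2013

(a) grant + 13 years → 15 April 2013.
(b) filing + 16 years → 8 March 2009.
Later of the two: 15 April 2013.
Appellate Stay Credit: +53 days → 7 June 2013.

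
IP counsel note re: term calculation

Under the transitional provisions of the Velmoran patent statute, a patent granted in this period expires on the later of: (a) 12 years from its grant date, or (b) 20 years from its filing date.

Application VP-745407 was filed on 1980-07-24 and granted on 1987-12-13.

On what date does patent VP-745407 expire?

(a) grant + 12 years → 13 December 1999.
(b) filing + 20 years → 24 July 2000.
Later of the two: 24 July 2000.

2000-07-24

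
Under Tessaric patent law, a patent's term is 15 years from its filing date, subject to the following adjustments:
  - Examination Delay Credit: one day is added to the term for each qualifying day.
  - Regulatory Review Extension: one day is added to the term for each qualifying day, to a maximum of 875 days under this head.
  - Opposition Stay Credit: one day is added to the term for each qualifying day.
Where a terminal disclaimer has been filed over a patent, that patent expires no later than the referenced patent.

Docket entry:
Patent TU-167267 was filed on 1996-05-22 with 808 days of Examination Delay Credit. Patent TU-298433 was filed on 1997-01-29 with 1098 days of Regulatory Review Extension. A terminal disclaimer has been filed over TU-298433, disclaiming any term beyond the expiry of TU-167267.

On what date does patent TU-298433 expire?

August 7, 2013

Natural term of TU-298433:
  Base: filing + 15 years → 29 January 2012.
  Regulatory Review Extension: 1098 days claimed exceeds the 875-day cap, so +875 days → 22 June 2014.
Expiry of referenced patent TU-167267:
  Base: filing + 15 years → 22 May 2011.
  Examination Delay Credit: +808 days → 7 August 2013.
Terminal disclaimer: TU-298433 expires on the earlier of 22 June 2014 and 7 August 2013.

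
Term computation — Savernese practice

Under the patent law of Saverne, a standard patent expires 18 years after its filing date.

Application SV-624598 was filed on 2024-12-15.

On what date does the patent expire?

Filing date + 18 years → 15 December 2042.

2042-12-15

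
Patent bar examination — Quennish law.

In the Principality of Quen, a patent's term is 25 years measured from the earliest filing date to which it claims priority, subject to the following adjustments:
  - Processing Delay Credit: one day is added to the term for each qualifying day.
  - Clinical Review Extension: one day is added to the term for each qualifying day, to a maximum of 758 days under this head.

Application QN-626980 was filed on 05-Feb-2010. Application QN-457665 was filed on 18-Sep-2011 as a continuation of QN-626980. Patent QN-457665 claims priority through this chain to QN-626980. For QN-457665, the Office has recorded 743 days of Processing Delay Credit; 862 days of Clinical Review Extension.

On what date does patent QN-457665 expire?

March 17, 2039

Earliest priority filing: 5 February 2010.
Base term: 5 February 2010 + 25 years → 5 February 2035.
Processing Delay Credit: +743 days → 17 February 2037.
Clinical Review Extension: 862 days claimed exceeds the 758-day cap, so +758 days → 17 March 2039.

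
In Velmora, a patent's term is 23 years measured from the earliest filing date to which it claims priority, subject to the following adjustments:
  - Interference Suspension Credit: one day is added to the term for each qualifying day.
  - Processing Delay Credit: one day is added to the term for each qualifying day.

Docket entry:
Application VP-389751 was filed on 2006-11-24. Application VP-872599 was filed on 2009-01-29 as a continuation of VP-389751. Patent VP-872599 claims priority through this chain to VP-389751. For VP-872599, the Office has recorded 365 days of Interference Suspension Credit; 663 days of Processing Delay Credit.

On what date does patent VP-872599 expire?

2032-09-17

Earliest priority filing: 24 November 2006.
Base term: 24 November 2006 + 23 years → 24 November 2029.
Interference Suspension Credit: +365 days → 24 November 2030.
Processing Delay Credit: +663 days → 17 September 2032.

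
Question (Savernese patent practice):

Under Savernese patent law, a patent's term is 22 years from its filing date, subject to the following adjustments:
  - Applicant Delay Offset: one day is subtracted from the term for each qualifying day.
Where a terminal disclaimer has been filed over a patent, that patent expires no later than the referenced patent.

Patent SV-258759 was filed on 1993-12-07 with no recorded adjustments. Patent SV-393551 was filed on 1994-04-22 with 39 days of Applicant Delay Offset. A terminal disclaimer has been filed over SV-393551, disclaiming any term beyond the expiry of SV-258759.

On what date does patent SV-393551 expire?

2015-12-07

Natural term of SV-393551:
  Base: filing + 22 years → 22 April 2016.
  Applicant Delay Offset: −39 days → 14 March 2016.
Expiry of referenced patent SV-258759:
  Base: filing + 22 years → 7 December 2015.
Terminal disclaimer: SV-393551 expires on the earlier of 14 March 2016 and 7 December 2015.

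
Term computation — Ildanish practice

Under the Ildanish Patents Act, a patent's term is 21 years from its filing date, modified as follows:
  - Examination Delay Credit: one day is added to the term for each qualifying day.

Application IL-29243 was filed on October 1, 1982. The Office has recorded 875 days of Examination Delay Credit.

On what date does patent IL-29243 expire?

Base term: filing date + 21 years → 1 October 2003.
Examination Delay Credit: +875 days → 22 February 2006.

February 22, 2006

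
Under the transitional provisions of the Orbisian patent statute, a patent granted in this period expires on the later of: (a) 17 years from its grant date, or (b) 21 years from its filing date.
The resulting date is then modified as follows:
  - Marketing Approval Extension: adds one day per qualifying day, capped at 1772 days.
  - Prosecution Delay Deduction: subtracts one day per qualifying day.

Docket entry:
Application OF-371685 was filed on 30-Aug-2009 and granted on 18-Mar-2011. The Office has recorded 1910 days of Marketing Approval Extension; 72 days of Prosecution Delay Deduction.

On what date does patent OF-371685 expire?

(a) grant + 17 years → 18 March 2028.
(b) filing + 21 years → 30 August 2030.
Later of the two: 30 August 2030.
Marketing Approval Extension: 1910 days claimed exceeds the 1772-day cap, so +1772 days → 7 July 2035.
Prosecution Delay Deduction: −72 days → 26 April 2035.

2035-04-26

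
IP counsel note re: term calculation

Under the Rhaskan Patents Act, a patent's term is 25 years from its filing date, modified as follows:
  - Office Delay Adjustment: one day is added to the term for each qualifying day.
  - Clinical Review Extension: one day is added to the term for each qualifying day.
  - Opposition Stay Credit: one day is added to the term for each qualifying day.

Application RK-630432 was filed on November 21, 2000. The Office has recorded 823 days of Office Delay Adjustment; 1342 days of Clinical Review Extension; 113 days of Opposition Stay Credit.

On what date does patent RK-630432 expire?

February 16, 2032

Base term: filing date + 25 years → 21 November 2025.
Office Delay Adjustment: +823 days → 22 February 2028.
Clinical Review Extension: +1342 days → 26 October 2031.
Opposition Stay Credit: +113 days → 16 February 2032.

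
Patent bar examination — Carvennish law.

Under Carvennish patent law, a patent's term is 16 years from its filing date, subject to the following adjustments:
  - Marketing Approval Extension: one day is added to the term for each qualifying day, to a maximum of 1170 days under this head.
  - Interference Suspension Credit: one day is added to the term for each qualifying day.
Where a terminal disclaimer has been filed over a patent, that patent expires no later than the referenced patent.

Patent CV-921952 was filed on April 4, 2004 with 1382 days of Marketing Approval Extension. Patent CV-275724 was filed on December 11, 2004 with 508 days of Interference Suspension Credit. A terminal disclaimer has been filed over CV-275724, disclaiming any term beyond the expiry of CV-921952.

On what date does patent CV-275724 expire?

2022-05-03

Natural term of CV-275724:
  Base: filing + 16 years → 11 December 2020.
  Interference Suspension Credit: +508 days → 3 May 2022.
Expiry of referenced patent CV-921952:
  Base: filing + 16 years → 4 April 2020.
  Marketing Approval Extension: 1382 days claimed exceeds the 1170-day cap, so +1170 days → 18 June 2023.
Terminal disclaimer: CV-275724 expires on the earlier of 3 May 2022 and 18 June 2023.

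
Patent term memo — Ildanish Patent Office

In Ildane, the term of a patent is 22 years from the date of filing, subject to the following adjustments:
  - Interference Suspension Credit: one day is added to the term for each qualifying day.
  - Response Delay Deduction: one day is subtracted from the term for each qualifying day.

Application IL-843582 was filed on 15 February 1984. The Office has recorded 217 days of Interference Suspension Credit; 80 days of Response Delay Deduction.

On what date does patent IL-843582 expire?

Base term: filing date + 22 years → 15 February 2006.
Interference Suspension Credit: +217 days → 20 September 2006.
Response Delay Deduction: −80 days → 2 July 2006.

2006-07-02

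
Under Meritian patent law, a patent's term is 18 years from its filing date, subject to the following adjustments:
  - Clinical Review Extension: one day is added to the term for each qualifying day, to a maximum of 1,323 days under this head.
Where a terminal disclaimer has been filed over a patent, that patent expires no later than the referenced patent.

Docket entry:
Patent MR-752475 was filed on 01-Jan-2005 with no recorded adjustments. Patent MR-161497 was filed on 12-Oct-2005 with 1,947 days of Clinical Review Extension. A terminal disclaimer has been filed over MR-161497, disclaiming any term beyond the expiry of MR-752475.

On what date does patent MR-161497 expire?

2023-01-01

Natural term of MR-161497:
  Base: filing + 18 years → 12 October 2023.
  Clinical Review Extension: 1947 days claimed exceeds the 1323-day cap, so +1323 days → 27 May 2027.
Expiry of referenced patent MR-752475:
  Base: filing + 18 years → 1 January 2023.
Terminal disclaimer: MR-161497 expires on the earlier of 27 May 2027 and 1 January 2023.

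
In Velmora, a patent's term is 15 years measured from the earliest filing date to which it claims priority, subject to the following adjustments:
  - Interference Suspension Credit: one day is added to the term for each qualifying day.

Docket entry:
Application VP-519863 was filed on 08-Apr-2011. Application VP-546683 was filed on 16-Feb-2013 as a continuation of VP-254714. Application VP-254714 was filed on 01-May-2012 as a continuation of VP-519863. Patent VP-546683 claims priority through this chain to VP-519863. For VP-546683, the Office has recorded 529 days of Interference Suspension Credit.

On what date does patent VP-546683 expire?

2027-09-19

Earliest priority filing: 8 April 2011.
Base term: 8 April 2011 + 15 years → 8 April 2026.
Interference Suspension Credit: +529 days → 19 September 2027.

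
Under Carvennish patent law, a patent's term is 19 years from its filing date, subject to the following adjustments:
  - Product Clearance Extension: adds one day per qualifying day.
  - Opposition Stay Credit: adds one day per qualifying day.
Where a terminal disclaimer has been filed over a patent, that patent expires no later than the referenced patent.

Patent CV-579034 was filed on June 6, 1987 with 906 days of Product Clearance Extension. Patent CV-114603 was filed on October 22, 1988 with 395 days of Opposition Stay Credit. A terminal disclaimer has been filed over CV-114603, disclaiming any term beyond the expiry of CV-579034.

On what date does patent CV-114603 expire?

2008-11-20

Natural term of CV-114603:
  Base: filing + 19 years → 22 October 2007.
  Opposition Stay Credit: +395 days → 20 November 2008.
Expiry of referenced patent CV-579034:
  Base: filing + 19 years → 6 June 2006.
  Product Clearance Extension: +906 days → 28 November 2008.
Terminal disclaimer: CV-114603 expires on the earlier of 20 November 2008 and 28 November 2008.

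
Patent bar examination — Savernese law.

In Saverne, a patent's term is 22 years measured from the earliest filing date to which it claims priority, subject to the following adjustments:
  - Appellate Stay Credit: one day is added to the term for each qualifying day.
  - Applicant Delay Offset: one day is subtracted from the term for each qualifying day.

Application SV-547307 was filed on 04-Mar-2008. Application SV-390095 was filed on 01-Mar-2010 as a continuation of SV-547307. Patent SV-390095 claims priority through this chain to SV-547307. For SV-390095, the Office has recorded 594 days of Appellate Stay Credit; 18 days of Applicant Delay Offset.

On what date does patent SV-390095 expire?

October 1, 2031

Earliest priority filing: 4 March 2008.
Base term: 4 March 2008 + 22 years → 4 March 2030.
Appellate Stay Credit: +594 days → 19 October 2031.
Applicant Delay Offset: −18 days → 1 October 2031.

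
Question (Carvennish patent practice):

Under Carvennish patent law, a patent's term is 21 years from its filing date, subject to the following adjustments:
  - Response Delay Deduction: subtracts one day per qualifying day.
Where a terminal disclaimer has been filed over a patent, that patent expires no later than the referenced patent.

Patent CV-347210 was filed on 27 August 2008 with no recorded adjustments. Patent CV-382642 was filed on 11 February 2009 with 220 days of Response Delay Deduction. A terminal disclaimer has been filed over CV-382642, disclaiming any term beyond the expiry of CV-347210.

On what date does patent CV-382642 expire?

July 6, 2029

Natural term of CV-382642:
  Base: filing + 21 years → 11 February 2030.
  Response Delay Deduction: −220 days → 6 July 2029.
Expiry of referenced patent CV-347210:
  Base: filing + 21 years → 27 August 2029.
Terminal disclaimer: CV-382642 expires on the earlier of 6 July 2029 and 27 August 2029.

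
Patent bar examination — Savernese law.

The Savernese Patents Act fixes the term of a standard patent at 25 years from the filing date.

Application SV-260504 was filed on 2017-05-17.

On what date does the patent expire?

2042-05-17

Filing date + 25 years → 17 May 2042.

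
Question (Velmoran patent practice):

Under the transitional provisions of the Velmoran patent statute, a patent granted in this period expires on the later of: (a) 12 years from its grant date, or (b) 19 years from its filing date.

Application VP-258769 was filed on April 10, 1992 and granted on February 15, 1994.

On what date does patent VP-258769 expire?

(a) grant + 12 years → 15 February 2006.
(b) filing + 19 years → 10 April 2011.
Later of the two: 10 April 2011.

April 10, 2011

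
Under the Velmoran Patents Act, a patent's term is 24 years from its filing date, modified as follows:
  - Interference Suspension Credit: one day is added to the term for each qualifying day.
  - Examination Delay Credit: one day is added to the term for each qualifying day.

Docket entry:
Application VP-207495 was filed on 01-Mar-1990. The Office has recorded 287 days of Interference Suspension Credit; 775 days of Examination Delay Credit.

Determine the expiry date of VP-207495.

2017-01-26

Base term: filing date + 24 years → 1 March 2014.
Interference Suspension Credit: +287 days → 13 December 2014.
Examination Delay Credit: +775 days → 26 January 2017.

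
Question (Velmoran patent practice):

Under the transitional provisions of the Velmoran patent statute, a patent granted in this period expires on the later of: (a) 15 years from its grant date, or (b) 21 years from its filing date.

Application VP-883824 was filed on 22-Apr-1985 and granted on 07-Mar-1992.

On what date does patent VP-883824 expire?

March 7, 2007

(a) grant + 15 years → 7 March 2007.
(b) filing + 21 years → 22 April 2006.
Later of the two: 7 March 2007.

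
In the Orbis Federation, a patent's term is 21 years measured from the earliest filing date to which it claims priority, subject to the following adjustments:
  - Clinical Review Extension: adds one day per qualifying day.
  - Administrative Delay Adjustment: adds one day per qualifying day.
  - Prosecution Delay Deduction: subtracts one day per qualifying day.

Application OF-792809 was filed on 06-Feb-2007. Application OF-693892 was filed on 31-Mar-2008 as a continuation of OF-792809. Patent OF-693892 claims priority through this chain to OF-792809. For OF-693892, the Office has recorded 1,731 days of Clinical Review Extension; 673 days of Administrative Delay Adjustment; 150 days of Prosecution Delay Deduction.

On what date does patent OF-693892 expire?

2034-04-09

Earliest priority filing: 6 February 2007.
Base term: 6 February 2007 + 21 years → 6 February 2028.
Clinical Review Extension: +1731 days → 2 November 2032.
Administrative Delay Adjustment: +673 days → 6 September 2034.
Prosecution Delay Deduction: −150 days → 9 April 2034.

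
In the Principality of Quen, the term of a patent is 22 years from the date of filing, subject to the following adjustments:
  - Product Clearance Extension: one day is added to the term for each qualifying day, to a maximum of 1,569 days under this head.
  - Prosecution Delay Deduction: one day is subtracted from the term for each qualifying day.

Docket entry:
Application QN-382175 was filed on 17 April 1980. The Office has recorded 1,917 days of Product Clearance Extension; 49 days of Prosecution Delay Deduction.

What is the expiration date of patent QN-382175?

Base term: filing date + 22 years → 17 April 2002.
Product Clearance Extension: 1917 days claimed exceeds the 1569-day cap, so +1569 days → 3 August 2006.
Prosecution Delay Deduction: −49 days → 15 June 2006.

June 15, 2006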